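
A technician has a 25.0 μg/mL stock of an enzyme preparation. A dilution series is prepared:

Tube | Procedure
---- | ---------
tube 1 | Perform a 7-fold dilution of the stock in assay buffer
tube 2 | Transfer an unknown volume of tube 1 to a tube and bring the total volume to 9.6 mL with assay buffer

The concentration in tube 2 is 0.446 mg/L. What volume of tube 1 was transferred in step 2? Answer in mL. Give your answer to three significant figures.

1.20 mL

Step 1: 7-fold → factor 7
Step 2: v brought to 9.6 mL → factor = 9.6 mL/v
Product of known-step factors = 7
Overall factor = 25.0 μg/mL / (0.446 mg/L) = 56.054
Step-2 factor = 56.054 / 7 = 8.0077
v = 9.6 mL / 8.0077 = 1.20 mL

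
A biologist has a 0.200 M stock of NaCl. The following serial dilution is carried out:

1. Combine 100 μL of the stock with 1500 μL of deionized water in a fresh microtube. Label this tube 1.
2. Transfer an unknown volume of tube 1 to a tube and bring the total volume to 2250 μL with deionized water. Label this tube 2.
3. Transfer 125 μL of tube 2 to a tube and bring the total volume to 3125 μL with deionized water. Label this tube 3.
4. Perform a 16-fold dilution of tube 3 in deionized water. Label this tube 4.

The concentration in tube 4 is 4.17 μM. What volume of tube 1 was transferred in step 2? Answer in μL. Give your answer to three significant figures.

300 μL

Step 1: 100 μL + 1500 μL = 1600 μL total → factor 1600/100 = 16
Step 2: v brought to 2250 μL → factor = 2250 μL/v
Step 3: 125 μL brought to 3125 μL → factor 3125/125 = 25
Step 4: 16-fold → factor 16
Product of known-step factors = 6400
Overall factor = 0.200 M / (4.17 μM) = 47962
Step-2 factor = 47962 / 6400 = 7.494
v = 2250 μL / 7.494 = 300 μL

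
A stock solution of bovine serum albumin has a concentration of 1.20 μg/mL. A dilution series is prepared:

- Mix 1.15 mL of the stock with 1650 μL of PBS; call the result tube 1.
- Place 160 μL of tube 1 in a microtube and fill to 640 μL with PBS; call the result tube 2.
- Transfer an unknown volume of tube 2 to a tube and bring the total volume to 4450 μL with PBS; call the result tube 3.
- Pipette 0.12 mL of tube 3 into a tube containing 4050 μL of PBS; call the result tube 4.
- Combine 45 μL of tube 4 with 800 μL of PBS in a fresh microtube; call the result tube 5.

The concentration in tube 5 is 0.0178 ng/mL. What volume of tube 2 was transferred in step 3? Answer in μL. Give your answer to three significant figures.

Step 1: 1.15 mL + 1650 μL = 2.8 mL total → factor 2.8/1.15 = 2.4348
Step 2: 160 μL brought to 640 μL → factor 640/160 = 4
Step 3: v brought to 4450 μL → factor = 4450 μL/v
Step 4: 0.12 mL + 4050 μL = 4.17 mL total → factor 4.17/0.12 = 34.75
Step 5: 45 μL + 800 μL = 845 μL total → factor 845/45 = 18.778
Product of known-step factors = 6355.1
Overall factor = 1.20 μg/mL / (0.0178 ng/mL) = 67416
Step-3 factor = 67416 / 6355.1 = 10.608
v = 4450 μL / 10.608 = 419 μL

419 μL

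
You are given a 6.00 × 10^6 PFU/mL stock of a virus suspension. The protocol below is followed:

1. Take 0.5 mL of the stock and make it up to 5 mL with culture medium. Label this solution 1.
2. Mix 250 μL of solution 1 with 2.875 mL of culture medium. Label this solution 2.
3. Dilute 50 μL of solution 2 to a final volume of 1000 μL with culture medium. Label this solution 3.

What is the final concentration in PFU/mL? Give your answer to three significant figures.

2.40 × 10^3 PFU/mL

Step 1: 0.5 mL brought to 5 mL → factor 5/0.5 = 10
Step 2: 250 μL + 2.875 mL = 3125 μL total → factor 3125/250 = 12.5
Step 3: 50 μL brought to 1000 μL → factor 1000/50 = 20
Overall dilution factor = 10 × 12.5 × 20 = 2500
Final = 6.00 × 10^6 PFU/mL / 2500 = 2.40 × 10^3 PFU/mL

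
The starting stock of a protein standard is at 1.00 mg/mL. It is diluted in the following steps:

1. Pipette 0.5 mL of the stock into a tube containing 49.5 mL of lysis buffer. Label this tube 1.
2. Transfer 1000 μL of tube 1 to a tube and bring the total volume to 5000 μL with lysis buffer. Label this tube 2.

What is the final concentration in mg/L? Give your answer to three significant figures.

Step 1: 0.5 mL + 49.5 mL = 50 mL total → factor 50/0.5 = 100
Step 2: 1000 μL brought to 5000 μL → factor 5000/1000 = 5
Overall dilution factor = 100 × 5 = 500
Final = 1.00 mg/mL / 500 = 0.002000 mg/mL = 2.00 mg/L

2.00 mg/L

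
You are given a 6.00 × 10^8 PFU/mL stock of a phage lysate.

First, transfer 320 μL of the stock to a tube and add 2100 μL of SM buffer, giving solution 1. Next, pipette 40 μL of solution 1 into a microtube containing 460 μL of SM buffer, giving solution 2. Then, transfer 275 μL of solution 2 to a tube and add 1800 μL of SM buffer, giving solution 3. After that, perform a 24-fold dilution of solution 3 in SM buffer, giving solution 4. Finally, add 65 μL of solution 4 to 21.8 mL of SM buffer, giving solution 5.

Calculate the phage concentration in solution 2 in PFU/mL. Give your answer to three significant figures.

6.35 × 10^6 PFU/mL

Step 1: 320 μL + 2100 μL = 2420 μL total → factor 2420/320 = 7.5625
Step 2: 40 μL + 460 μL = 500 μL total → factor 500/40 = 12.5
Dilution factor through solution 2 = 7.5625 × 12.5 = 94.531
[solution 2] = 6.00 × 10^8 PFU/mL / 94.531 = 6.35 × 10^6 PFU/mL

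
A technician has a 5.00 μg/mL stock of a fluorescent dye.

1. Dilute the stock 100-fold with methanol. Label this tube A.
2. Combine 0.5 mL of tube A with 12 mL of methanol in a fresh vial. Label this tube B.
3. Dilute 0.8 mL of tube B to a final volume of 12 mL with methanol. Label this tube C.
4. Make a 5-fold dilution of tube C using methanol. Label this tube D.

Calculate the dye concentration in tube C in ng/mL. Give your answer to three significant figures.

0.133 ng/mL

Step 1: 100-fold → factor 100
Step 2: 0.5 mL + 12 mL = 12.5 mL total → factor 12.5/0.5 = 25
Step 3: 0.8 mL brought to 12 mL → factor 12/0.8 = 15
Dilution factor through tube C = 100 × 25 × 15 = 37500
[tube C] = 5.00 μg/mL / 37500 = 0.0001333 μg/mL = 0.133 ng/mL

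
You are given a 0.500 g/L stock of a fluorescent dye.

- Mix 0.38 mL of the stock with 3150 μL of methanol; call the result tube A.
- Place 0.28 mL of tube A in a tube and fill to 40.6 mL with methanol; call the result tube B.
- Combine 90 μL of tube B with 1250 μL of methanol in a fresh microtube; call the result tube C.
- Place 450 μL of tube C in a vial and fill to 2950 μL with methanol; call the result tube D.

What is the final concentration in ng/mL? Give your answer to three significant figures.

3.80 ng/mL

Step 1: 0.38 mL + 3150 μL = 3.53 mL total → factor 3.53/0.38 = 9.2895
Step 2: 0.28 mL brought to 40.6 mL → factor 40.6/0.28 = 145
Step 3: 90 μL + 1250 μL = 1340 μL total → factor 1340/90 = 14.889
Step 4: 450 μL brought to 2950 μL → factor 2950/450 = 6.5556
Overall dilution factor = 9.2895 × 145 × 14.889 × 6.5556 = 1.3147 × 10^5
Final = 0.500 g/L / 1.3147 × 10^5 = 3.803 × 10^-6 g/L = 3.80 ng/mL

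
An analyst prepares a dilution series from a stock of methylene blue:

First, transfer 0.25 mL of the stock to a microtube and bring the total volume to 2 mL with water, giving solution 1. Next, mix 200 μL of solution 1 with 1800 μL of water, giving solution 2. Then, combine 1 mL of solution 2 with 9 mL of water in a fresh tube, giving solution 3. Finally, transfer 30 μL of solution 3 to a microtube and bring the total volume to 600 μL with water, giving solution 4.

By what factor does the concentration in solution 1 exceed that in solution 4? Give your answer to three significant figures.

2.00 × 10^3

Step 1: 0.25 mL brought to 2 mL → factor 2/0.25 = 8
Step 2: 200 μL + 1800 μL = 2000 μL total → factor 2000/200 = 10
Step 3: 1 mL + 9 mL = 10 mL total → factor 10/1 = 10
Step 4: 30 μL brought to 600 μL → factor 600/30 = 20
Dilution factor to solution 1 = 8; to solution 4 = 16000
[solution 1]/[solution 4] = (factor to solution 4)/(factor to solution 1) = 16000/8 = 2.00 × 10^3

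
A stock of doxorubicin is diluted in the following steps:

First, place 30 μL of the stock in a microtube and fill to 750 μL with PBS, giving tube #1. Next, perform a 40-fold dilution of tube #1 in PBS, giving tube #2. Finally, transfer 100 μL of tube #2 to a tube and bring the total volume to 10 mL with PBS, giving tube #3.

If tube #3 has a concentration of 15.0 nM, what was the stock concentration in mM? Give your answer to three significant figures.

1.50 mM

Step 1: 30 μL brought to 750 μL → factor 750/30 = 25
Step 2: 40-fold → factor 40
Step 3: 100 μL brought to 10 mL → factor 10000/100 = 100
Overall dilution factor = 25 × 40 × 100 = 1 × 10^5
Stock = 15.0 nM × 1 × 10^5 = 1.500 × 10^6 nM = 1.50 mM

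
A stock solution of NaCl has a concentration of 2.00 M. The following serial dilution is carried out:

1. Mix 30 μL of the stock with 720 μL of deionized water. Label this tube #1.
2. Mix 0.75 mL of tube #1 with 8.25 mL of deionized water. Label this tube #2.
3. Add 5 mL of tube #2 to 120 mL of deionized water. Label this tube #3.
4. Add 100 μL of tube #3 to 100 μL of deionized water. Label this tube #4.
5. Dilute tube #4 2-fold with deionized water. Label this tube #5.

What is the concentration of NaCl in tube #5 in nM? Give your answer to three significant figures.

Step 1: 30 μL + 720 μL = 750 μL total → factor 750/30 = 25
Step 2: 0.75 mL + 8.25 mL = 9 mL total → factor 9/0.75 = 12
Step 3: 5 mL + 120 mL = 125 mL total → factor 125/5 = 25
Step 4: 100 μL + 100 μL = 200 μL total → factor 200/100 = 2
Step 5: 2-fold → factor 2
Overall dilution factor = 25 × 12 × 25 × 2 × 2 = 30000
Final = 2.00 M / 30000 = 6.667 × 10^-5 M = 6.67 × 10^4 nM

6.67 × 10^4 nM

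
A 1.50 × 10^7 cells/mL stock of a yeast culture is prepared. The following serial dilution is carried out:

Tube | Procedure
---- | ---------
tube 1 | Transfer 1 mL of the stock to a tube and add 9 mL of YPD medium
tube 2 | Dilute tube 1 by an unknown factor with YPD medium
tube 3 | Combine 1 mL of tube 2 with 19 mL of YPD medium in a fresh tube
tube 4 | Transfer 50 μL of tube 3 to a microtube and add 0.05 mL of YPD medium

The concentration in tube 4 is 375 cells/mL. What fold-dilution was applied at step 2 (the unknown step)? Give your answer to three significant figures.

100-fold

Step 1: 1 mL + 9 mL = 10 mL total → factor 10/1 = 10
Step 2: unknown factor x
Step 3: 1 mL + 19 mL = 20 mL total → factor 20/1 = 20
Step 4: 50 μL + 0.05 mL = 100 μL total → factor 100/50 = 2
Product of known-step factors = 400
Overall factor = 1.50 × 10^7 cells/mL / (375 cells/mL) = 40000
x = 40000 / 400 = 100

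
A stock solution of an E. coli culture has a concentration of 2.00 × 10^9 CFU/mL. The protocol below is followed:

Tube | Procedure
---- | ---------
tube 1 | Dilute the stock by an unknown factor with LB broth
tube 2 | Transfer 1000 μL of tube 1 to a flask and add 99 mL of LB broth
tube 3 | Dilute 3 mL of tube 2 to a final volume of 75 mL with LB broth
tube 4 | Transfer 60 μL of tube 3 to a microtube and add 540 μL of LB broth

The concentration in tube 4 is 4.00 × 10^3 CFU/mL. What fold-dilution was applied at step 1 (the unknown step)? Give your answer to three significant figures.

Step 1: unknown factor x
Step 2: 1000 μL + 99 mL = 1 × 10^5 μL total → factor 1 × 10^5/1000 = 100
Step 3: 3 mL brought to 75 mL → factor 75/3 = 25
Step 4: 60 μL + 540 μL = 600 μL total → factor 600/60 = 10
Product of known-step factors = 25000
Overall factor = 2.00 × 10^9 CFU/mL / (4.00 × 10^3 CFU/mL) = 5 × 10^5
x = 5 × 10^5 / 25000 = 20.0

20.0-fold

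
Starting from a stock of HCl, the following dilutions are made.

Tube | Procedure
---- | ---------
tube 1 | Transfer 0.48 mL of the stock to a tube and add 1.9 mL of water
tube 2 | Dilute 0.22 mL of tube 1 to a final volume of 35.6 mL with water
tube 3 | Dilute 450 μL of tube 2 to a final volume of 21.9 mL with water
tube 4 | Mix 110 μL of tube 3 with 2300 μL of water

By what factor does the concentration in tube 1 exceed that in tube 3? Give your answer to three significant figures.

Step 1: 0.48 mL + 1.9 mL = 2.38 mL total → factor 2.38/0.48 = 4.9583
Step 2: 0.22 mL brought to 35.6 mL → factor 35.6/0.22 = 161.82
Step 3: 450 μL brought to 21.9 mL → factor 21900/450 = 48.667
Dilution factor to tube 1 = 4.9583; to tube 3 = 39048
[tube 1]/[tube 3] = (factor to tube 3)/(factor to tube 1) = 39048/4.9583 = 7.88 × 10^3

7.88 × 10^3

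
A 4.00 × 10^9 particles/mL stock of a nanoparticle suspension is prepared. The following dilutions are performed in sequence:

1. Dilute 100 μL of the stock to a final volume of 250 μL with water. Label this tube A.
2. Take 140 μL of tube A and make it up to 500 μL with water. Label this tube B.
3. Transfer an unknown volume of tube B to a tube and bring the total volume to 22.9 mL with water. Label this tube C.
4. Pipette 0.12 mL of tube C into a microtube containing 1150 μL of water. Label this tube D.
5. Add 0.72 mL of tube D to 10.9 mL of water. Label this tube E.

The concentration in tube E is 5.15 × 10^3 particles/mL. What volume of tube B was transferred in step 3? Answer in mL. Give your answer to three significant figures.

0.0450 mL

Step 1: 100 μL brought to 250 μL → factor 250/100 = 2.5
Step 2: 140 μL brought to 500 μL → factor 500/140 = 3.5714
Step 3: v brought to 22.9 mL → factor = 22.9 mL/v
Step 4: 0.12 mL + 1150 μL = 1.27 mL total → factor 1.27/0.12 = 10.583
Step 5: 0.72 mL + 10.9 mL = 11.62 mL total → factor 11.62/0.72 = 16.139
Product of known-step factors = 1525
Overall factor = 4.00 × 10^9 particles/mL / (5.15 × 10^3 particles/mL) = 7.767 × 10^5
Step-3 factor = 7.767 × 10^5 / 1525 = 509.3
v = 22.9 mL / 509.3 = 0.0450 mL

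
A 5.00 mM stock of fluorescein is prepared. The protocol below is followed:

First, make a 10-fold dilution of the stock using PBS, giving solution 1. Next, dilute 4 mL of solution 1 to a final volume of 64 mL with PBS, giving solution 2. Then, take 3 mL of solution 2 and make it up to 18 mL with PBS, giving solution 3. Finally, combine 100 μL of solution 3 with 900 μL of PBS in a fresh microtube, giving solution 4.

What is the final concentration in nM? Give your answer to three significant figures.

521 nM

Step 1: 10-fold → factor 10
Step 2: 4 mL brought to 64 mL → factor 64/4 = 16
Step 3: 3 mL brought to 18 mL → factor 18/3 = 6
Step 4: 100 μL + 900 μL = 1000 μL total → factor 1000/100 = 10
Overall dilution factor = 10 × 16 × 6 × 10 = 9600
Final = 5.00 mM / 9600 = 0.0005208 mM = 521 nM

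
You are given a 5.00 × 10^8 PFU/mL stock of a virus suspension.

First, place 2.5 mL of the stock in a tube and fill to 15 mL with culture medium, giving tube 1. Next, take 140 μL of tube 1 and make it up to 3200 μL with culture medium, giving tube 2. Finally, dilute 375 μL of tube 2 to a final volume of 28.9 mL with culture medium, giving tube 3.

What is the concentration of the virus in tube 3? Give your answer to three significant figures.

4.73 × 10^4 PFU/mL

Step 1: 2.5 mL brought to 15 mL → factor 15/2.5 = 6
Step 2: 140 μL brought to 3200 μL → factor 3200/140 = 22.857
Step 3: 375 μL brought to 28.9 mL → factor 28900/375 = 77.067
Overall dilution factor = 6 × 22.857 × 77.067 = 10569
Final = 5.00 × 10^8 PFU/mL / 10569 = 4.73 × 10^4 PFU/mL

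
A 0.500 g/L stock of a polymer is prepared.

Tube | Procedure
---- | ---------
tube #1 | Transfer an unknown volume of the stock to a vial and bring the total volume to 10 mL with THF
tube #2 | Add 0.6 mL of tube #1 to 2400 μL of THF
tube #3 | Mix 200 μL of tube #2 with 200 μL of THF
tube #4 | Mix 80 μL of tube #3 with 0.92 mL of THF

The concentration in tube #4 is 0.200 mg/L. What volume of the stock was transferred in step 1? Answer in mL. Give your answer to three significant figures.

Step 1: v brought to 10 mL → factor = 10 mL/v
Step 2: 0.6 mL + 2400 μL = 3 mL total → factor 3/0.6 = 5
Step 3: 200 μL + 200 μL = 400 μL total → factor 400/200 = 2
Step 4: 80 μL + 0.92 mL = 1000 μL total → factor 1000/80 = 12.5
Product of known-step factors = 125
Overall factor = 0.500 g/L / (0.200 mg/L) = 2500
Step-1 factor = 2500 / 125 = 20
v = 10 mL / 20 = 0.500 mL

0.500 mL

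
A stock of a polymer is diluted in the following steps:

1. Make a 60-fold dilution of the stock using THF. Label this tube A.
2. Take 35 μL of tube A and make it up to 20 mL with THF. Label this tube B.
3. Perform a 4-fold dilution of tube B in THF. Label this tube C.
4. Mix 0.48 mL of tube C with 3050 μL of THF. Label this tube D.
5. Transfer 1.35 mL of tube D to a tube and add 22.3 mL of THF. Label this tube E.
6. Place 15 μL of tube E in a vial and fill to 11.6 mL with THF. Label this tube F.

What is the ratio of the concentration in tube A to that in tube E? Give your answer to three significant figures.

Step 1: 60-fold → factor 60
Step 2: 35 μL brought to 20 mL → factor 20000/35 = 571.43
Step 3: 4-fold → factor 4
Step 4: 0.48 mL + 3050 μL = 3.53 mL total → factor 3.53/0.48 = 7.3542
Step 5: 1.35 mL + 22.3 mL = 23.65 mL total → factor 23.65/1.35 = 17.519
Dilution factor to tube A = 60; to tube E = 1.7669 × 10^7
[tube A]/[tube E] = (factor to tube E)/(factor to tube A) = 1.7669 × 10^7/60 = 2.94 × 10^5

2.94 × 10^5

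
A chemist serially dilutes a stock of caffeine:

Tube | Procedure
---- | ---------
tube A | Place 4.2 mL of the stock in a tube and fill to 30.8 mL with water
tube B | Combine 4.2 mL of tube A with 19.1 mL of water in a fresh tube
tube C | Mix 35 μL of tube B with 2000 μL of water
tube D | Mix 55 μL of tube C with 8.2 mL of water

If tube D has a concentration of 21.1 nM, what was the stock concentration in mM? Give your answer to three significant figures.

Step 1: 4.2 mL brought to 30.8 mL → factor 30.8/4.2 = 7.3333
Step 2: 4.2 mL + 19.1 mL = 23.3 mL total → factor 23.3/4.2 = 5.5476
Step 3: 35 μL + 2000 μL = 2035 μL total → factor 2035/35 = 58.143
Step 4: 55 μL + 8.2 mL = 8255 μL total → factor 8255/55 = 150.09
Overall dilution factor = 7.3333 × 5.5476 × 58.143 × 150.09 = 3.5502 × 10^5
Stock = 21.1 nM × 3.5502 × 10^5 = 7.491 × 10^6 nM = 7.49 mM

7.49 mM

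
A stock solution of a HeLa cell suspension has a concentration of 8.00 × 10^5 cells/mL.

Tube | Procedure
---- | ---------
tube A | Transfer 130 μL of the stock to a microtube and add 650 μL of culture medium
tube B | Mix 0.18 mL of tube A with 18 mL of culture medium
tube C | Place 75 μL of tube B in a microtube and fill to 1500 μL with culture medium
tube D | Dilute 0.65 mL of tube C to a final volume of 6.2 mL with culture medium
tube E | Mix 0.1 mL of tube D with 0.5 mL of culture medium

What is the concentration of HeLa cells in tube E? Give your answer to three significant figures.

1.15 cells/mL

Step 1: 130 μL + 650 μL = 780 μL total → factor 780/130 = 6
Step 2: 0.18 mL + 18 mL = 18.18 mL total → factor 18.18/0.18 = 101
Step 3: 75 μL brought to 1500 μL → factor 1500/75 = 20
Step 4: 0.65 mL brought to 6.2 mL → factor 6.2/0.65 = 9.5385
Step 5: 0.1 mL + 0.5 mL = 0.6 mL total → factor 0.6/0.1 = 6
Overall dilution factor = 6 × 101 × 20 × 9.5385 × 6 = 6.9364 × 10^5
Final = 8.00 × 10^5 cells/mL / 6.9364 × 10^5 = 1.15 cells/mL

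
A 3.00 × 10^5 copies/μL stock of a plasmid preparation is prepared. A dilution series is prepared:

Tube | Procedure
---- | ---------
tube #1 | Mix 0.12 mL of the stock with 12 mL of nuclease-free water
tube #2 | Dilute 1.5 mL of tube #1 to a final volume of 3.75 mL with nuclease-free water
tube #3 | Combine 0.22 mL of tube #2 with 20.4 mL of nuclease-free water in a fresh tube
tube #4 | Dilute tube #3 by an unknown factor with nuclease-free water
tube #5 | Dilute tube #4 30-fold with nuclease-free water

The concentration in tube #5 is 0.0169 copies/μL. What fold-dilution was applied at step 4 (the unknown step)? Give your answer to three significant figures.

25.0-fold

Step 1: 0.12 mL + 12 mL = 12.12 mL total → factor 12.12/0.12 = 101
Step 2: 1.5 mL brought to 3.75 mL → factor 3.75/1.5 = 2.5
Step 3: 0.22 mL + 20.4 mL = 20.62 mL total → factor 20.62/0.22 = 93.727
Step 4: unknown factor x
Step 5: 30-fold → factor 30
Product of known-step factors = 7.0998 × 10^5
Overall factor = 3.00 × 10^5 copies/μL / (0.0169 copies/μL) = 1.7751 × 10^7
x = 1.7751 × 10^7 / 7.0998 × 10^5 = 25.0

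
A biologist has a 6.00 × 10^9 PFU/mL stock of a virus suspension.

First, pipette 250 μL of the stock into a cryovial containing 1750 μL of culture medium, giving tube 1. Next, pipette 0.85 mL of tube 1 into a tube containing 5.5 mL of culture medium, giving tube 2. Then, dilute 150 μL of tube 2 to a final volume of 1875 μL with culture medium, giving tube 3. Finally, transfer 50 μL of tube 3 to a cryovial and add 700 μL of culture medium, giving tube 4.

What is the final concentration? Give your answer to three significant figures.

5.35 × 10^5 PFU/mL

Step 1: 250 μL + 1750 μL = 2000 μL total → factor 2000/250 = 8
Step 2: 0.85 mL + 5.5 mL = 6.35 mL total → factor 6.35/0.85 = 7.4706
Step 3: 150 μL brought to 1875 μL → factor 1875/150 = 12.5
Step 4: 50 μL + 700 μL = 750 μL total → factor 750/50 = 15
Overall dilution factor = 8 × 7.4706 × 12.5 × 15 = 11206
Final = 6.00 × 10^9 PFU/mL / 11206 = 5.35 × 10^5 PFU/mL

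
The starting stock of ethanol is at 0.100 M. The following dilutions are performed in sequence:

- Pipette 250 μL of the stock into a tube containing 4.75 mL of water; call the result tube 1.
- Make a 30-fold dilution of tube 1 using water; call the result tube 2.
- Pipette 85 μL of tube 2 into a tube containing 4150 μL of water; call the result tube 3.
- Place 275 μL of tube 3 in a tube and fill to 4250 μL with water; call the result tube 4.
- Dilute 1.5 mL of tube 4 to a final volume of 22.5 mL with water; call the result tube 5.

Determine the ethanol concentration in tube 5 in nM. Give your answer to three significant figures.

14.4 nM

Step 1: 250 μL + 4.75 mL = 5000 μL total → factor 5000/250 = 20
Step 2: 30-fold → factor 30
Step 3: 85 μL + 4150 μL = 4235 μL total → factor 4235/85 = 49.824
Step 4: 275 μL brought to 4250 μL → factor 4250/275 = 15.455
Step 5: 1.5 mL brought to 22.5 mL → factor 22.5/1.5 = 15
Overall dilution factor = 20 × 30 × 49.824 × 15.455 × 15 = 6.93 × 10^6
Final = 0.100 M / 6.93 × 10^6 = 1.443 × 10^-8 M = 14.4 nM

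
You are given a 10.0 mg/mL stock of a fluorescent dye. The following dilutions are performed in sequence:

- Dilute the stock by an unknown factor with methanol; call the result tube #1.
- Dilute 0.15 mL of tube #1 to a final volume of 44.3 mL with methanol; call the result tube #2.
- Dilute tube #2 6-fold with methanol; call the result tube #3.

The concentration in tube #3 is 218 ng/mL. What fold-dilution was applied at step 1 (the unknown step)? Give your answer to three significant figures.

25.9-fold

Step 1: unknown factor x
Step 2: 0.15 mL brought to 44.3 mL → factor 44.3/0.15 = 295.33
Step 3: 6-fold → factor 6
Product of known-step factors = 1772
Overall factor = 10.0 mg/mL / (218 ng/mL) = 45872
x = 45872 / 1772 = 25.9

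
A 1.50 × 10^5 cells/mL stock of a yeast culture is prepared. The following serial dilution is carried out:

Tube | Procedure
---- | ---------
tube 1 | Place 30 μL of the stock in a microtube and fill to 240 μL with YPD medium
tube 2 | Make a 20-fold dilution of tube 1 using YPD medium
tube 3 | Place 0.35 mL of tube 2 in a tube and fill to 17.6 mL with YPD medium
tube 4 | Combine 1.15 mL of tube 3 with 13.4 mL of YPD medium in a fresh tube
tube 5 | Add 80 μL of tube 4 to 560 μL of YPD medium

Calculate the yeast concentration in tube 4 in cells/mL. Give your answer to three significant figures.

Step 1: 30 μL brought to 240 μL → factor 240/30 = 8
Step 2: 20-fold → factor 20
Step 3: 0.35 mL brought to 17.6 mL → factor 17.6/0.35 = 50.286
Step 4: 1.15 mL + 13.4 mL = 14.55 mL total → factor 14.55/1.15 = 12.652
Dilution factor through tube 4 = 8 × 20 × 50.286 × 12.652 = 1.018 × 10^5
[tube 4] = 1.50 × 10^5 cells/mL / 1.018 × 10^5 = 1.47 cells/mL

1.47 cells/mL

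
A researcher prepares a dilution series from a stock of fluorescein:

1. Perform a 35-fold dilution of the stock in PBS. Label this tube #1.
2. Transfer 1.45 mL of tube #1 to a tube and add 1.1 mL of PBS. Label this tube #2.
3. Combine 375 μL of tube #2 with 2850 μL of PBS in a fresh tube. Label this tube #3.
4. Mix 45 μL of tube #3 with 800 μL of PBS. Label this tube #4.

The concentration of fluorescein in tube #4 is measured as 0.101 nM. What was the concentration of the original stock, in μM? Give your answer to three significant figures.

1.00 μM

Step 1: 35-fold → factor 35
Step 2: 1.45 mL + 1.1 mL = 2.55 mL total → factor 2.55/1.45 = 1.7586
Step 3: 375 μL + 2850 μL = 3225 μL total → factor 3225/375 = 8.6
Step 4: 45 μL + 800 μL = 845 μL total → factor 845/45 = 18.778
Overall dilution factor = 35 × 1.7586 × 8.6 × 18.778 = 9939.9
Stock = 0.101 nM × 9939.9 = 1004 nM = 1.00 μM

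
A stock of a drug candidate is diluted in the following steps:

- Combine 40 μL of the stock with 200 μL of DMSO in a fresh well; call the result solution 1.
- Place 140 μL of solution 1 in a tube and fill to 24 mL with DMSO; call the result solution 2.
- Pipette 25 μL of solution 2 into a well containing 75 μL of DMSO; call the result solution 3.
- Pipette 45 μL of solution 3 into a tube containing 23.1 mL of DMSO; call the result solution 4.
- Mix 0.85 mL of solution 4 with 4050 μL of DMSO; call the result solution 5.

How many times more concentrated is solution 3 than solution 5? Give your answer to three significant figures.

2.96 × 10^3

Step 1: 40 μL + 200 μL = 240 μL total → factor 240/40 = 6
Step 2: 140 μL brought to 24 mL → factor 24000/140 = 171.43
Step 3: 25 μL + 75 μL = 100 μL total → factor 100/25 = 4
Step 4: 45 μL + 23.1 mL = 23145 μL total → factor 23145/45 = 514.33
Step 5: 0.85 mL + 4050 μL = 4.9 mL total → factor 4.9/0.85 = 5.7647
Dilution factor to solution 3 = 4114.3; to solution 5 = 1.2199 × 10^7
[solution 3]/[solution 5] = (factor to solution 5)/(factor to solution 3) = 1.2199 × 10^7/4114.3 = 2.96 × 10^3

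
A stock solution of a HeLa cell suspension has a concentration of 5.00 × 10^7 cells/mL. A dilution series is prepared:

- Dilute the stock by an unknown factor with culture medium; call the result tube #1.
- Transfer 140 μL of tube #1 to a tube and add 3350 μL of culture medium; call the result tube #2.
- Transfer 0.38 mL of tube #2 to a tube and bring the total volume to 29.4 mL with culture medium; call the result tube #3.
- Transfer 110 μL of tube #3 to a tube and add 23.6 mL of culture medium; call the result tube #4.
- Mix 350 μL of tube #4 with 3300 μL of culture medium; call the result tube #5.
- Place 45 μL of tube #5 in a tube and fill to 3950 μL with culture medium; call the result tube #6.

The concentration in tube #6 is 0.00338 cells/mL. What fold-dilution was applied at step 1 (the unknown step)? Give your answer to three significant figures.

38.9-fold

Step 1: unknown factor x
Step 2: 140 μL + 3350 μL = 3490 μL total → factor 3490/140 = 24.929
Step 3: 0.38 mL brought to 29.4 mL → factor 29.4/0.38 = 77.368
Step 4: 110 μL + 23.6 mL = 23710 μL total → factor 23710/110 = 215.55
Step 5: 350 μL + 3300 μL = 3650 μL total → factor 3650/350 = 10.429
Step 6: 45 μL brought to 3950 μL → factor 3950/45 = 87.778
Product of known-step factors = 3.8055 × 10^8
Overall factor = 5.00 × 10^7 cells/mL / (0.00338 cells/mL) = 1.4793 × 10^10
x = 1.4793 × 10^10 / 3.8055 × 10^8 = 38.9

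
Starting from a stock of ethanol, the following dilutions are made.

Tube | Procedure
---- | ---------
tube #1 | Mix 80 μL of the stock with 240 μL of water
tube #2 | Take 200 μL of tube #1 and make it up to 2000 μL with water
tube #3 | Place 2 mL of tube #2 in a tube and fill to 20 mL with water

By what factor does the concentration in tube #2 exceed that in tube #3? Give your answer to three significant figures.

10.0

Step 1: 80 μL + 240 μL = 320 μL total → factor 320/80 = 4
Step 2: 200 μL brought to 2000 μL → factor 2000/200 = 10
Step 3: 2 mL brought to 20 mL → factor 20/2 = 10
Dilution factor to tube #2 = 40; to tube #3 = 400
[tube #2]/[tube #3] = (factor to tube #3)/(factor to tube #2) = 400/40 = 10.0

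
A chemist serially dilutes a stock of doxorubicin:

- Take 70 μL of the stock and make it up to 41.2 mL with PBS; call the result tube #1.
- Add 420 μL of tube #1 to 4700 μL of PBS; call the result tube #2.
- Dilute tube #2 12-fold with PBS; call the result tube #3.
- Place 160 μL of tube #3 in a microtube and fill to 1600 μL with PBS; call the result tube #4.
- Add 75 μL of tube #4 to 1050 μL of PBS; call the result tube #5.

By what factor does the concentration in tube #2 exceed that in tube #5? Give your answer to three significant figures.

Step 1: 70 μL brought to 41.2 mL → factor 41200/70 = 588.57
Step 2: 420 μL + 4700 μL = 5120 μL total → factor 5120/420 = 12.19
Step 3: 12-fold → factor 12
Step 4: 160 μL brought to 1600 μL → factor 1600/160 = 10
Step 5: 75 μL + 1050 μL = 1125 μL total → factor 1125/75 = 15
Dilution factor to tube #2 = 7175; to tube #5 = 1.2915 × 10^7
[tube #2]/[tube #5] = (factor to tube #5)/(factor to tube #2) = 1.2915 × 10^7/7175 = 1.80 × 10^3

1.80 × 10^3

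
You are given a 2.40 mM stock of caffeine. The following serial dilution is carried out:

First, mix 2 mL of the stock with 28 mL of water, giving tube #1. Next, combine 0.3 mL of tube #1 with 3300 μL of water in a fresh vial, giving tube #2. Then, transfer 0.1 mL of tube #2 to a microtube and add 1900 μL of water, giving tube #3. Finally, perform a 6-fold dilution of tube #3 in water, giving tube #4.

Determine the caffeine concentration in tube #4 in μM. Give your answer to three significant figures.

Step 1: 2 mL + 28 mL = 30 mL total → factor 30/2 = 15
Step 2: 0.3 mL + 3300 μL = 3.6 mL total → factor 3.6/0.3 = 12
Step 3: 0.1 mL + 1900 μL = 2 mL total → factor 2/0.1 = 20
Step 4: 6-fold → factor 6
Overall dilution factor = 15 × 12 × 20 × 6 = 21600
Final = 2.40 mM / 21600 = 0.0001111 mM = 0.111 μM

0.111 μM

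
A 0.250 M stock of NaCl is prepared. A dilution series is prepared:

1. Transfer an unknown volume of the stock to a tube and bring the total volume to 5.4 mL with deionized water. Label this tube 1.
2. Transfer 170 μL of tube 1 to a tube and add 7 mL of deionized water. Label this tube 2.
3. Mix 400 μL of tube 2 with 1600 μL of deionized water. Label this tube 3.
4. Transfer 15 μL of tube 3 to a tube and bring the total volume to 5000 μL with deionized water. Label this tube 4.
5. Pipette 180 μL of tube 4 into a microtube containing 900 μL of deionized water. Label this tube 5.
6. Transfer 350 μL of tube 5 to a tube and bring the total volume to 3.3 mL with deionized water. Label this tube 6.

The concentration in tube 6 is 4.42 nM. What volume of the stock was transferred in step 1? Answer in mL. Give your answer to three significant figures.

Step 1: v brought to 5.4 mL → factor = 5.4 mL/v
Step 2: 170 μL + 7 mL = 7170 μL total → factor 7170/170 = 42.176
Step 3: 400 μL + 1600 μL = 2000 μL total → factor 2000/400 = 5
Step 4: 15 μL brought to 5000 μL → factor 5000/15 = 333.33
Step 5: 180 μL + 900 μL = 1080 μL total → factor 1080/180 = 6
Step 6: 350 μL brought to 3.3 mL → factor 3300/350 = 9.4286
Product of known-step factors = 3.9766 × 10^6
Overall factor = 0.250 M / (4.42 nM) = 5.6561 × 10^7
Step-1 factor = 5.6561 × 10^7 / 3.9766 × 10^6 = 14.223
v = 5.4 mL / 14.223 = 0.380 mL

0.380 mL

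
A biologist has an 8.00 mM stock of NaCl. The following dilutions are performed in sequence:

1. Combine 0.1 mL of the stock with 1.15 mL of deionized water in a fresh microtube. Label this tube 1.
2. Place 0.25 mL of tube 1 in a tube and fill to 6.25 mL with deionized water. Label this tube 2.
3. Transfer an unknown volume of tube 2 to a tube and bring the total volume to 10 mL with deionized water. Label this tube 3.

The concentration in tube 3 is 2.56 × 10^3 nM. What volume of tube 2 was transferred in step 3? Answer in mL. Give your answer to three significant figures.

Step 1: 0.1 mL + 1.15 mL = 1.25 mL total → factor 1.25/0.1 = 12.5
Step 2: 0.25 mL brought to 6.25 mL → factor 6.25/0.25 = 25
Step 3: v brought to 10 mL → factor = 10 mL/v
Product of known-step factors = 312.5
Overall factor = 8.00 mM / (2.56 × 10^3 nM) = 3125
Step-3 factor = 3125 / 312.5 = 10
v = 10 mL / 10 = 1.00 mL

1.00 mL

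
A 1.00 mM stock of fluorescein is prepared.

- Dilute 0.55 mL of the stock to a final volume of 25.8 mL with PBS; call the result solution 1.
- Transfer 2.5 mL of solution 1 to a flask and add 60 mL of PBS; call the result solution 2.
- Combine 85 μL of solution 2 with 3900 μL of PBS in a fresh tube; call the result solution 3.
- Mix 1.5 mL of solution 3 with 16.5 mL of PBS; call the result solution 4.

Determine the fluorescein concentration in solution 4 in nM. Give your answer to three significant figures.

Step 1: 0.55 mL brought to 25.8 mL → factor 25.8/0.55 = 46.909
Step 2: 2.5 mL + 60 mL = 62.5 mL total → factor 62.5/2.5 = 25
Step 3: 85 μL + 3900 μL = 3985 μL total → factor 3985/85 = 46.882
Step 4: 1.5 mL + 16.5 mL = 18 mL total → factor 18/1.5 = 12
Overall dilution factor = 46.909 × 25 × 46.882 × 12 = 6.5976 × 10^5
Final = 1.00 mM / 6.5976 × 10^5 = 1.516 × 10^-6 mM = 1.52 nM

1.52 nM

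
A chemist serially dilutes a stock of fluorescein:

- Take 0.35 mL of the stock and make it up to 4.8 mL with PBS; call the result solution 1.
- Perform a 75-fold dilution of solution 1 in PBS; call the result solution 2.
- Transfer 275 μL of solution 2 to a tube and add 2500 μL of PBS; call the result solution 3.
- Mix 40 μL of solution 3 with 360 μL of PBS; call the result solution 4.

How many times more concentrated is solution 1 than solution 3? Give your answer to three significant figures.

757

Step 1: 0.35 mL brought to 4.8 mL → factor 4.8/0.35 = 13.714
Step 2: 75-fold → factor 75
Step 3: 275 μL + 2500 μL = 2775 μL total → factor 2775/275 = 10.091
Dilution factor to solution 1 = 13.714; to solution 3 = 10379
[solution 1]/[solution 3] = (factor to solution 3)/(factor to solution 1) = 10379/13.714 = 757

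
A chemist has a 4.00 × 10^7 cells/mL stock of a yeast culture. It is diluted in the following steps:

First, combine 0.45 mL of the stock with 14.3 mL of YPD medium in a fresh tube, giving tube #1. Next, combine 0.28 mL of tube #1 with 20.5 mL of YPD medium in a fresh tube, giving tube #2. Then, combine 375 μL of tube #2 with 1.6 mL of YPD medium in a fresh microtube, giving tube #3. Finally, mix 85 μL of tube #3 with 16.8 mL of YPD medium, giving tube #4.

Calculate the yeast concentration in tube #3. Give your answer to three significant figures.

3.12 × 10^3 cells/mL

Step 1: 0.45 mL + 14.3 mL = 14.75 mL total → factor 14.75/0.45 = 32.778
Step 2: 0.28 mL + 20.5 mL = 20.78 mL total → factor 20.78/0.28 = 74.214
Step 3: 375 μL + 1.6 mL = 1975 μL total → factor 1975/375 = 5.2667
Dilution factor through tube #3 = 32.778 × 74.214 × 5.2667 = 12812
[tube #3] = 4.00 × 10^7 cells/mL / 12812 = 3.12 × 10^3 cells/mL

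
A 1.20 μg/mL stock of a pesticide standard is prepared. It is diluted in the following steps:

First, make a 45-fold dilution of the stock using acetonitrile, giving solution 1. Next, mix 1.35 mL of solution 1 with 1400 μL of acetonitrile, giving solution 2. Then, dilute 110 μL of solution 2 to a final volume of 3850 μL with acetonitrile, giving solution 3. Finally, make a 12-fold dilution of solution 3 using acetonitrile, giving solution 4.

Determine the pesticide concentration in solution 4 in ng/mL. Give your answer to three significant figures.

0.0312 ng/mL

Step 1: 45-fold → factor 45
Step 2: 1.35 mL + 1400 μL = 2.75 mL total → factor 2.75/1.35 = 2.037
Step 3: 110 μL brought to 3850 μL → factor 3850/110 = 35
Step 4: 12-fold → factor 12
Overall dilution factor = 45 × 2.037 × 35 × 12 = 38500
Final = 1.20 μg/mL / 38500 = 3.117 × 10^-5 μg/mL = 0.0312 ng/mL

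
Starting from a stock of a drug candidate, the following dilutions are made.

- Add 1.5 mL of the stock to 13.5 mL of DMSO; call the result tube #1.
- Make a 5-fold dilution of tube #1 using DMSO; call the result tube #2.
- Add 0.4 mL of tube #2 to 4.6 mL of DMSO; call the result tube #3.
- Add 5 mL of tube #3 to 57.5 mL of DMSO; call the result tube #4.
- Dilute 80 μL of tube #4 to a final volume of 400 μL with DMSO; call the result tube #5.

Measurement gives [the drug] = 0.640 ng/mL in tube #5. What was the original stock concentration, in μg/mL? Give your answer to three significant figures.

25.0 μg/mL

Step 1: 1.5 mL + 13.5 mL = 15 mL total → factor 15/1.5 = 10
Step 2: 5-fold → factor 5
Step 3: 0.4 mL + 4.6 mL = 5 mL total → factor 5/0.4 = 12.5
Step 4: 5 mL + 57.5 mL = 62.5 mL total → factor 62.5/5 = 12.5
Step 5: 80 μL brought to 400 μL → factor 400/80 = 5
Overall dilution factor = 10 × 5 × 12.5 × 12.5 × 5 = 39062
Stock = 0.640 ng/mL × 39062 = 2.500 × 10^4 ng/mL = 25.0 μg/mL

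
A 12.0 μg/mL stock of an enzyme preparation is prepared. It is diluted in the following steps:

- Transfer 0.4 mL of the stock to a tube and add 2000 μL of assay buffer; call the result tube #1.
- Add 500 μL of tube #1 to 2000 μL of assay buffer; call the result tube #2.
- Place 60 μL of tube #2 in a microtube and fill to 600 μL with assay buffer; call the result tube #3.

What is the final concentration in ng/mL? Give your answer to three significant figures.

Step 1: 0.4 mL + 2000 μL = 2.4 mL total → factor 2.4/0.4 = 6
Step 2: 500 μL + 2000 μL = 2500 μL total → factor 2500/500 = 5
Step 3: 60 μL brought to 600 μL → factor 600/60 = 10
Overall dilution factor = 6 × 5 × 10 = 300
Final = 12.0 μg/mL / 300 = 0.04000 μg/mL = 40.0 ng/mL

40.0 ng/mL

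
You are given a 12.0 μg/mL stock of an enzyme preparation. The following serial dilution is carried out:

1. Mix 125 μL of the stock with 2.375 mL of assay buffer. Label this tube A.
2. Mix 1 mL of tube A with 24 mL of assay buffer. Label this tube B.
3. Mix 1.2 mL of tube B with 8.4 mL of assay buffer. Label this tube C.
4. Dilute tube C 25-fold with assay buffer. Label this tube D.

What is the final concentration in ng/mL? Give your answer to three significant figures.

Step 1: 125 μL + 2.375 mL = 2500 μL total → factor 2500/125 = 20
Step 2: 1 mL + 24 mL = 25 mL total → factor 25/1 = 25
Step 3: 1.2 mL + 8.4 mL = 9.6 mL total → factor 9.6/1.2 = 8
Step 4: 25-fold → factor 25
Overall dilution factor = 20 × 25 × 8 × 25 = 1 × 10^5
Final = 12.0 μg/mL / 1 × 10^5 = 0.0001200 μg/mL = 0.120 ng/mL

0.120 ng/mL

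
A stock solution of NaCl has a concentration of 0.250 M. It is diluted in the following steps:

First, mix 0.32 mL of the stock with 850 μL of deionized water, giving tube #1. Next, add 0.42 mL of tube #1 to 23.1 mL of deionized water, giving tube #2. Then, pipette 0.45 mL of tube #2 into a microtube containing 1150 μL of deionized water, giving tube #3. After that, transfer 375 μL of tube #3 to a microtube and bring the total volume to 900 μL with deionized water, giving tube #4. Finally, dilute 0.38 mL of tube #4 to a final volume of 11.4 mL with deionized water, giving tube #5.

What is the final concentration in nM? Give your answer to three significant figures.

Step 1: 0.32 mL + 850 μL = 1.17 mL total → factor 1.17/0.32 = 3.6562
Step 2: 0.42 mL + 23.1 mL = 23.52 mL total → factor 23.52/0.42 = 56
Step 3: 0.45 mL + 1150 μL = 1.6 mL total → factor 1.6/0.45 = 3.5556
Step 4: 375 μL brought to 900 μL → factor 900/375 = 2.4
Step 5: 0.38 mL brought to 11.4 mL → factor 11.4/0.38 = 30
Overall dilution factor = 3.6562 × 56 × 3.5556 × 2.4 × 30 = 52416
Final = 0.250 M / 52416 = 4.770 × 10^-6 M = 4.77 × 10^3 nM

4.77 × 10^3 nM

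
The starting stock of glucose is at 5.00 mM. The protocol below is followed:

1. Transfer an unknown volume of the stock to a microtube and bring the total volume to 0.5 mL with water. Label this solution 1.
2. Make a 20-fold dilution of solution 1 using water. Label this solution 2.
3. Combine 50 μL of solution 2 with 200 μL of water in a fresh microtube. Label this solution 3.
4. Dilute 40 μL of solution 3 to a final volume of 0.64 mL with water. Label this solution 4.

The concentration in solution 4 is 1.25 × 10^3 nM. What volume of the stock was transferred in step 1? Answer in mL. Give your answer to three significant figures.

Step 1: v brought to 0.5 mL → factor = 0.5 mL/v
Step 2: 20-fold → factor 20
Step 3: 50 μL + 200 μL = 250 μL total → factor 250/50 = 5
Step 4: 40 μL brought to 0.64 mL → factor 640/40 = 16
Product of known-step factors = 1600
Overall factor = 5.00 mM / (1.25 × 10^3 nM) = 4000
Step-1 factor = 4000 / 1600 = 2.5
v = 0.5 mL / 2.5 = 0.200 mL

0.200 mL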